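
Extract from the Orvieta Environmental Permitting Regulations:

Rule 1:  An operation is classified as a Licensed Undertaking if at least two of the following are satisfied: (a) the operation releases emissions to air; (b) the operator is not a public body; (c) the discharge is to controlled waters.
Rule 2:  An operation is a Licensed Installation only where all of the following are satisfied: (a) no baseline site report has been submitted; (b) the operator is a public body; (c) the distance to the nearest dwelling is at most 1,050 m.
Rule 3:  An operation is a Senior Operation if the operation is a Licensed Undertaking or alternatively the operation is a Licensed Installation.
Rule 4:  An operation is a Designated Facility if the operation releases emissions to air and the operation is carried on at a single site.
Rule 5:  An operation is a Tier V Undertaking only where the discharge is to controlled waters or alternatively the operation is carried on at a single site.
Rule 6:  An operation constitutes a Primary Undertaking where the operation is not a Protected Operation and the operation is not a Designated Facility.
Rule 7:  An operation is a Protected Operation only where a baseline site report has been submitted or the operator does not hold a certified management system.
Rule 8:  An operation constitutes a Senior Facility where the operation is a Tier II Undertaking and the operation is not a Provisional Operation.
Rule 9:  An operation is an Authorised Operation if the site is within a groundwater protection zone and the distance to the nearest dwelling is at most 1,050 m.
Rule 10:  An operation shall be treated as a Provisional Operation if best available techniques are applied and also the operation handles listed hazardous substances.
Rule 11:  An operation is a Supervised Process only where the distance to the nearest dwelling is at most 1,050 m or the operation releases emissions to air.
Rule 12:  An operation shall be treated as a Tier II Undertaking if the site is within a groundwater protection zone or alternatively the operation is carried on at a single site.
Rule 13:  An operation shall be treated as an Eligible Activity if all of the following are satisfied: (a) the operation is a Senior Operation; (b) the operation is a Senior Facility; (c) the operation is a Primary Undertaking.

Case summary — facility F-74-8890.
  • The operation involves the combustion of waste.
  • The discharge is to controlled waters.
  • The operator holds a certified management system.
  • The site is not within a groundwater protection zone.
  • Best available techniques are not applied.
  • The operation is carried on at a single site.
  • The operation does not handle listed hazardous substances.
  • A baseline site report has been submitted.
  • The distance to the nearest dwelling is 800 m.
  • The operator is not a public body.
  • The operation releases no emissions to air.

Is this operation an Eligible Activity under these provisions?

rule 1 — Licensed Undertaking: the operation releases emissions to air? no; the operator is not a public body? yes; the discharge is to controlled waters? yes — 2 of 3 hold (need ≥2) → satisfied.
rule 2 — Licensed Installation: [no baseline site report has been submitted? no] AND [the operator is a public body? no] AND [distance to the nearest dwelling: 800 m ≤ 1,050 m? yes] → not satisfied.
rule 3 — Senior Operation: [Licensed Undertaking (rule 1)? yes] OR [Licensed Installation (rule 2)? no] → satisfied.
rule 12 — Tier II Undertaking: [the site is within a groundwater protection zone? no] OR [the operation is carried on at a single site? yes] → satisfied.
rule 10 — Provisional Operation: [best available techniques are applied? no] AND [the operation handles listed hazardous substances? no] → not satisfied.
rule 8 — Senior Facility: [Tier II Undertaking (rule 12)? yes] AND [not a Provisional Operation (rule 10)? yes] → satisfied.
rule 7 — Protected Operation: [a baseline site report has been submitted? yes] OR [the operator does not hold a certified management system? no] → satisfied.
rule 4 — Designated Facility: [the operation releases emissions to air? no] AND [the operation is carried on at a single site? yes] → not satisfied.
rule 6 — Primary Undertaking: [not a Protected Operation (rule 7)? no] AND [not a Designated Facility (rule 4)? yes] → not satisfied.
rule 13 — Eligible Activity: [Senior Operation (rule 3)? yes] AND [Senior Facility (rule 8)? yes] AND [Primary Undertaking (rule 6)? no] → not satisfied.

No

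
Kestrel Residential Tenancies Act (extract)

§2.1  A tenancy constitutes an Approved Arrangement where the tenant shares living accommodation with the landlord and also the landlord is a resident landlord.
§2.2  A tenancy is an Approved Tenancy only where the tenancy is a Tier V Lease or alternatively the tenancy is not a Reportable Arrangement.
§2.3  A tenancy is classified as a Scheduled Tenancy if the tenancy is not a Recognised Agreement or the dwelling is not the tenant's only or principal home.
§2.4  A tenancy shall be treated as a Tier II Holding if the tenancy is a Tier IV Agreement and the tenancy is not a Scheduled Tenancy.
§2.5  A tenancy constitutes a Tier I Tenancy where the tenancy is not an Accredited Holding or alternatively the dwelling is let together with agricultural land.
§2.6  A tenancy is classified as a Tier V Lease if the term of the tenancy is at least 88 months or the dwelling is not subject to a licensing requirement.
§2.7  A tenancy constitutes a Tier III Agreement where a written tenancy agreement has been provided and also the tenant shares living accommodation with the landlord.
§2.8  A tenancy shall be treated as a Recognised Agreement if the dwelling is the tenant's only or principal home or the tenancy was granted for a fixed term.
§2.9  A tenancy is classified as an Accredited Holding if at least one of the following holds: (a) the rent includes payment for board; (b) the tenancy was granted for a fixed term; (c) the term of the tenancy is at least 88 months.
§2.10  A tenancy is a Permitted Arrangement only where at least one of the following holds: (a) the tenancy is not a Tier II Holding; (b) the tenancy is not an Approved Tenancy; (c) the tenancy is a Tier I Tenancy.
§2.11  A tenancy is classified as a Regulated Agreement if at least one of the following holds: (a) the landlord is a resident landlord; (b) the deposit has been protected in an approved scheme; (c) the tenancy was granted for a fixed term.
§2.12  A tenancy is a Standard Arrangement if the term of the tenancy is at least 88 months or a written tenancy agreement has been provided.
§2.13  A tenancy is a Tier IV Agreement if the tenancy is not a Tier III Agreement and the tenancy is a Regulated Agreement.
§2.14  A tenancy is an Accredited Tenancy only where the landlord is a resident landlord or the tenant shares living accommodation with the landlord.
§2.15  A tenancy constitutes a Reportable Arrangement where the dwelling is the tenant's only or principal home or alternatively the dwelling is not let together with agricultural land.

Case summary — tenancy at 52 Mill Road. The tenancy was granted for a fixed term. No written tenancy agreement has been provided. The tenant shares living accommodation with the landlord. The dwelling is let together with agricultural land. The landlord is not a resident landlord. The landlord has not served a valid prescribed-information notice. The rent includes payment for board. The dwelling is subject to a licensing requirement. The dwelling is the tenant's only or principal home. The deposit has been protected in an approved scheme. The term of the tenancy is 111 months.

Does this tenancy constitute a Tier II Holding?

Yes

§2.7 — Tier III Agreement: [a written tenancy agreement has been provided? no] AND [the tenant shares living accommodation with the landlord? yes] → not satisfied.
§2.11 — Regulated Agreement: [the landlord is a resident landlord? no] OR [the deposit has been protected in an approved scheme? yes] OR [the tenancy was granted for a fixed term? yes] → satisfied.
§2.13 — Tier IV Agreement: [not a Tier III Agreement (§2.7)? yes] AND [Regulated Agreement (§2.11)? yes] → satisfied.
§2.8 — Recognised Agreement: [the dwelling is the tenant's only or principal home? yes] OR [the tenancy was granted for a fixed term? yes] → satisfied.
§2.3 — Scheduled Tenancy: [not a Recognised Agreement (§2.8)? no] OR [the dwelling is not the tenant's only or principal home? no] → not satisfied.
§2.4 — Tier II Holding: [Tier IV Agreement (§2.13)? yes] AND [not a Scheduled Tenancy (§2.3)? yes] → satisfied.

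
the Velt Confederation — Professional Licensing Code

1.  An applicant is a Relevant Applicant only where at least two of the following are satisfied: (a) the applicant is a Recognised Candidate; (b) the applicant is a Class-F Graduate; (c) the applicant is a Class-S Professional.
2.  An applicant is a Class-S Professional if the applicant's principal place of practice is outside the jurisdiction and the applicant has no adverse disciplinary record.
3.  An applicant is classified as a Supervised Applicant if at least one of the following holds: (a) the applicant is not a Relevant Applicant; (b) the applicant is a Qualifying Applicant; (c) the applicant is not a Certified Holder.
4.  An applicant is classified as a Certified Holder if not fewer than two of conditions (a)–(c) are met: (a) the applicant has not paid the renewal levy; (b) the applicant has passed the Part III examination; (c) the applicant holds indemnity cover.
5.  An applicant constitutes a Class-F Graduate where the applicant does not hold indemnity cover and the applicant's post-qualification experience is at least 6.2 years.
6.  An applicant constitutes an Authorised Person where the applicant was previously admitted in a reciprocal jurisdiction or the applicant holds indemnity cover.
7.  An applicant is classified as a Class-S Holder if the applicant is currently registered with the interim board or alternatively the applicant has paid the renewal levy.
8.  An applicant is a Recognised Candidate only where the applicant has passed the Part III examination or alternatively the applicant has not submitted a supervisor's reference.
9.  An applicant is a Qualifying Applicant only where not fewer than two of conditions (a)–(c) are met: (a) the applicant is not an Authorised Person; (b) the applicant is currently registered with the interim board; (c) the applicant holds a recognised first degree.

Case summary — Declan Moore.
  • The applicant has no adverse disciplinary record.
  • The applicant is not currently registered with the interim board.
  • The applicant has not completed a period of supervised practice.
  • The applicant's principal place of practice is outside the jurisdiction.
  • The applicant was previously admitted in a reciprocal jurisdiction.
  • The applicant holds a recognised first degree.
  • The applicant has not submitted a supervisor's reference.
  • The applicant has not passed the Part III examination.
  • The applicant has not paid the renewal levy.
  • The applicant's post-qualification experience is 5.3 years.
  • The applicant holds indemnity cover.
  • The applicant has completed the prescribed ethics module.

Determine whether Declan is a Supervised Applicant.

Under paragraph 8: the applicant has passed the Part III examination? no; or the applicant has not submitted a supervisor's reference? yes. So the applicant is a Recognised Candidate.
Under paragraph 5: the applicant does not hold indemnity cover? no; and applicant's post-qualification experience: 5.3 years ≥ 6.2 years? no. So the applicant is not a Class-F Graduate.
Under paragraph 2: the applicant's principal place of practice is outside the jurisdiction? yes; and the applicant has no adverse disciplinary record? yes. So the applicant is a Class-S Professional.
Under paragraph 1: Recognised Candidate (paragraph 8)? yes; Class-F Graduate (paragraph 5)? no; Class-S Professional (paragraph 2)? yes — 2 of 3 hold (need ≥2) → satisfied.
Under paragraph 6: the applicant was previously admitted in a reciprocal jurisdiction? yes; or the applicant holds indemnity cover? yes. So the applicant is an Authorised Person.
Under paragraph 9: not an Authorised Person (paragraph 6)? no; the applicant is currently registered with the interim board? no; the applicant holds a recognised first degree? yes — 1 of 3 hold (need ≥2) → not satisfied.
Under paragraph 4: the applicant has not paid the renewal levy? yes; the applicant has passed the Part III examination? no; the applicant holds indemnity cover? yes — 2 of 3 hold (need ≥2) → satisfied.
Under paragraph 3: not a Relevant Applicant (paragraph 1)? no; or Qualifying Applicant (paragraph 9)? no; or not a Certified Holder (paragraph 4)? no. So the applicant is not a Supervised Applicant.

No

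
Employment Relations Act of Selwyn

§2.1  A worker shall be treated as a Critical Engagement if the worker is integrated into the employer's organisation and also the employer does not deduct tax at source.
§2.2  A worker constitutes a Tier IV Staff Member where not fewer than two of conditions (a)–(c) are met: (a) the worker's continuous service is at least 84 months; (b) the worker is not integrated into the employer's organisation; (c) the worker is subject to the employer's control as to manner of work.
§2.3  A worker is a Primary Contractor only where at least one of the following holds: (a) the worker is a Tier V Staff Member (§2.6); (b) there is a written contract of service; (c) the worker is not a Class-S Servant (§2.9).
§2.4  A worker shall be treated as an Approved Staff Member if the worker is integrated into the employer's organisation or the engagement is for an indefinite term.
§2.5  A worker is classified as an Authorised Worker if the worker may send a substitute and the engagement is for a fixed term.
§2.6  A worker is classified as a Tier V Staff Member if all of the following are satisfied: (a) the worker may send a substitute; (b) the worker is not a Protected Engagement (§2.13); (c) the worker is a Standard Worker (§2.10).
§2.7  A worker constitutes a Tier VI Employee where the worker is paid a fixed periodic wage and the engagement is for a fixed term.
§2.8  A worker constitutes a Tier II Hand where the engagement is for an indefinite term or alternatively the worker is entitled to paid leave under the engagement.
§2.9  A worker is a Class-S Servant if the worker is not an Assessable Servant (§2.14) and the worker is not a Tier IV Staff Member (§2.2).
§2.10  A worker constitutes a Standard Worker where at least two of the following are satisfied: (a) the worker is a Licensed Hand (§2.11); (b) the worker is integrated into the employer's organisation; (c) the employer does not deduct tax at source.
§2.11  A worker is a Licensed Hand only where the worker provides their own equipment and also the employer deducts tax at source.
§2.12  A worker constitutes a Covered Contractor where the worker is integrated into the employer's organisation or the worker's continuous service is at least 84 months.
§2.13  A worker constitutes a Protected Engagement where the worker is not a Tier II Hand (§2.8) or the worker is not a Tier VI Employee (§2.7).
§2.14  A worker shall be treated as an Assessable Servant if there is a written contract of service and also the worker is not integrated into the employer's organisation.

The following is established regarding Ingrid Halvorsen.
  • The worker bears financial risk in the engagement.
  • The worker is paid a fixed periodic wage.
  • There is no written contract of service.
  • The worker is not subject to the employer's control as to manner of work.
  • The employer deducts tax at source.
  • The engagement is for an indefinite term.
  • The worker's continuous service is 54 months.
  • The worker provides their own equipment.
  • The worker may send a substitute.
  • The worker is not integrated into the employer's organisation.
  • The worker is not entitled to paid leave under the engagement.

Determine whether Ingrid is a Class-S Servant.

§2.14 — Assessable Servant: [there is a written contract of service? no] AND [the worker is not integrated into the employer's organisation? yes] → not satisfied.
§2.2 — Tier IV Staff Member: worker's continuous service: 54 months ≥ 84 months? no; the worker is not integrated into the employer's organisation? yes; the worker is subject to the employer's control as to manner of work? no — 1 of 3 hold (need ≥2) → not satisfied.
§2.9 — Class-S Servant: [not an Assessable Servant (§2.14)? yes] AND [not a Tier IV Staff Member (§2.2)? yes] → satisfied.

Yes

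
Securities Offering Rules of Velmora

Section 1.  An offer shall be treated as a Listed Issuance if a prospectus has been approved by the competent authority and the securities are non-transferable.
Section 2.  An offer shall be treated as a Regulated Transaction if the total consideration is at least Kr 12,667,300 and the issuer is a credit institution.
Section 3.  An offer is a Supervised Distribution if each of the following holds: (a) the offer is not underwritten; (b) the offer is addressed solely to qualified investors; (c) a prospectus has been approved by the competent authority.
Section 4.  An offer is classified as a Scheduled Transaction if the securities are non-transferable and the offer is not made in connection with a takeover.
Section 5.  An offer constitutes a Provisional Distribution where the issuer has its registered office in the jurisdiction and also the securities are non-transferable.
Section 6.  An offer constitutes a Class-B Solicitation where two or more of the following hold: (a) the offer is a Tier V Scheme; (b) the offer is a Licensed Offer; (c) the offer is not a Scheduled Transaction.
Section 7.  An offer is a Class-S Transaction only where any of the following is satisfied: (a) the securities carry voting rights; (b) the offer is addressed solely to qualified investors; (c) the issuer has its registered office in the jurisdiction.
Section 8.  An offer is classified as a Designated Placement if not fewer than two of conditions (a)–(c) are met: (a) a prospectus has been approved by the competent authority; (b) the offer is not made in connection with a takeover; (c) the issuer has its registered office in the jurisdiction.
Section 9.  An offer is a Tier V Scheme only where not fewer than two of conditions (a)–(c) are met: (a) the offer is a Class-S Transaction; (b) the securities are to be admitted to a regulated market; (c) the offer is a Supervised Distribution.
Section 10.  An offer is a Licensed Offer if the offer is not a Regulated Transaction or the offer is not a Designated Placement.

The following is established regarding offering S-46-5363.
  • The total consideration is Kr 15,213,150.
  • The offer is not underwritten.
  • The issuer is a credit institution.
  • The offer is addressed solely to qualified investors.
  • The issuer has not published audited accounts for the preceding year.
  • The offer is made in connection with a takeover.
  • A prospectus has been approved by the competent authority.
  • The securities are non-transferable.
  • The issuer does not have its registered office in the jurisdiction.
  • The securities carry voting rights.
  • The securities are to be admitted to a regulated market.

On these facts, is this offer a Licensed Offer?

Yes

section 2 — Regulated Transaction: [total consideration: Kr 15,213,150 ≥ Kr 12,667,300? yes] AND [the issuer is a credit institution? yes] → satisfied.
section 8 — Designated Placement: a prospectus has been approved by the competent authority? yes; the offer is not made in connection with a takeover? no; the issuer has its registered office in the jurisdiction? no — 1 of 3 hold (need ≥2) → not satisfied.
section 10 — Licensed Offer: [not a Regulated Transaction (section 2)? no] OR [not a Designated Placement (section 8)? yes] → satisfied.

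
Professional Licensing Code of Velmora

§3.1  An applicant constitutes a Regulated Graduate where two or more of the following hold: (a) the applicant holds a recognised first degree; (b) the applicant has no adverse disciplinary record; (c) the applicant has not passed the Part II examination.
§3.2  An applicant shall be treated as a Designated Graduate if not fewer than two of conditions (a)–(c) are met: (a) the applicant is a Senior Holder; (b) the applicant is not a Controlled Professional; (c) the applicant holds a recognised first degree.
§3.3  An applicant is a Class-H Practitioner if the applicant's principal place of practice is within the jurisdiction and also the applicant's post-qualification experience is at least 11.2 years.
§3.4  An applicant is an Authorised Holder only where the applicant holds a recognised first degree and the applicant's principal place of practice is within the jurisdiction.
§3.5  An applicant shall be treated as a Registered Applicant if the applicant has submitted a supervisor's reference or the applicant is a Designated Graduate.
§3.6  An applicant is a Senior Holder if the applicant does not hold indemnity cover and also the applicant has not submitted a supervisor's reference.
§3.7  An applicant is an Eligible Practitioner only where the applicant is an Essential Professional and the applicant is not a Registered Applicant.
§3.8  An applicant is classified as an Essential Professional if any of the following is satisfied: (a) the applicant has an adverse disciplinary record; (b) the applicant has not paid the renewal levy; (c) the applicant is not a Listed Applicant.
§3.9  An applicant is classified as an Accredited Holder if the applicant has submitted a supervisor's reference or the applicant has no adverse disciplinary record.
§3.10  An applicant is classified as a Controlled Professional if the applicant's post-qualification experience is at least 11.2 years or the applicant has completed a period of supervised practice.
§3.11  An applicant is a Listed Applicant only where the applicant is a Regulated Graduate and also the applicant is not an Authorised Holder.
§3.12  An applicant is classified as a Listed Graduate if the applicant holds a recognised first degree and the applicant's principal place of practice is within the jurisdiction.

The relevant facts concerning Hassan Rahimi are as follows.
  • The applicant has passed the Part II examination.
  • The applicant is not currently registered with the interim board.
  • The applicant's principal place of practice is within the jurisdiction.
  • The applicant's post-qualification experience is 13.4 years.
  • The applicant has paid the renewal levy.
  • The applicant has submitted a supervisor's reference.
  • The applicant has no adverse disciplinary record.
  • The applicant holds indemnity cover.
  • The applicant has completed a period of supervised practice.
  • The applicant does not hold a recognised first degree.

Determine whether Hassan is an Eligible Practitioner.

§3.1 — Regulated Graduate: the applicant holds a recognised first degree? no; the applicant has no adverse disciplinary record? yes; the applicant has not passed the Part II examination? no — 1 of 3 hold (need ≥2) → not satisfied.
§3.4 — Authorised Holder: [the applicant holds a recognised first degree? no] AND [the applicant's principal place of practice is within the jurisdiction? yes] → not satisfied.
§3.11 — Listed Applicant: [Regulated Graduate (§3.1)? no] AND [not an Authorised Holder (§3.4)? yes] → not satisfied.
§3.8 — Essential Professional: [the applicant has an adverse disciplinary record? no] OR [the applicant has not paid the renewal levy? no] OR [not a Listed Applicant (§3.11)? yes] → satisfied.
§3.6 — Senior Holder: [the applicant does not hold indemnity cover? no] AND [the applicant has not submitted a supervisor's reference? no] → not satisfied.
§3.10 — Controlled Professional: [applicant's post-qualification experience: 13.4 years ≥ 11.2 years? yes] OR [the applicant has completed a period of supervised practice? yes] → satisfied.
§3.2 — Designated Graduate: Senior Holder (§3.6)? no; not a Controlled Professional (§3.10)? no; the applicant holds a recognised first degree? no — 0 of 3 hold (need ≥2) → not satisfied.
§3.5 — Registered Applicant: [the applicant has submitted a supervisor's reference? yes] OR [Designated Graduate (§3.2)? no] → satisfied.
§3.7 — Eligible Practitioner: [Essential Professional (§3.8)? yes] AND [not a Registered Applicant (§3.5)? no] → not satisfied.

No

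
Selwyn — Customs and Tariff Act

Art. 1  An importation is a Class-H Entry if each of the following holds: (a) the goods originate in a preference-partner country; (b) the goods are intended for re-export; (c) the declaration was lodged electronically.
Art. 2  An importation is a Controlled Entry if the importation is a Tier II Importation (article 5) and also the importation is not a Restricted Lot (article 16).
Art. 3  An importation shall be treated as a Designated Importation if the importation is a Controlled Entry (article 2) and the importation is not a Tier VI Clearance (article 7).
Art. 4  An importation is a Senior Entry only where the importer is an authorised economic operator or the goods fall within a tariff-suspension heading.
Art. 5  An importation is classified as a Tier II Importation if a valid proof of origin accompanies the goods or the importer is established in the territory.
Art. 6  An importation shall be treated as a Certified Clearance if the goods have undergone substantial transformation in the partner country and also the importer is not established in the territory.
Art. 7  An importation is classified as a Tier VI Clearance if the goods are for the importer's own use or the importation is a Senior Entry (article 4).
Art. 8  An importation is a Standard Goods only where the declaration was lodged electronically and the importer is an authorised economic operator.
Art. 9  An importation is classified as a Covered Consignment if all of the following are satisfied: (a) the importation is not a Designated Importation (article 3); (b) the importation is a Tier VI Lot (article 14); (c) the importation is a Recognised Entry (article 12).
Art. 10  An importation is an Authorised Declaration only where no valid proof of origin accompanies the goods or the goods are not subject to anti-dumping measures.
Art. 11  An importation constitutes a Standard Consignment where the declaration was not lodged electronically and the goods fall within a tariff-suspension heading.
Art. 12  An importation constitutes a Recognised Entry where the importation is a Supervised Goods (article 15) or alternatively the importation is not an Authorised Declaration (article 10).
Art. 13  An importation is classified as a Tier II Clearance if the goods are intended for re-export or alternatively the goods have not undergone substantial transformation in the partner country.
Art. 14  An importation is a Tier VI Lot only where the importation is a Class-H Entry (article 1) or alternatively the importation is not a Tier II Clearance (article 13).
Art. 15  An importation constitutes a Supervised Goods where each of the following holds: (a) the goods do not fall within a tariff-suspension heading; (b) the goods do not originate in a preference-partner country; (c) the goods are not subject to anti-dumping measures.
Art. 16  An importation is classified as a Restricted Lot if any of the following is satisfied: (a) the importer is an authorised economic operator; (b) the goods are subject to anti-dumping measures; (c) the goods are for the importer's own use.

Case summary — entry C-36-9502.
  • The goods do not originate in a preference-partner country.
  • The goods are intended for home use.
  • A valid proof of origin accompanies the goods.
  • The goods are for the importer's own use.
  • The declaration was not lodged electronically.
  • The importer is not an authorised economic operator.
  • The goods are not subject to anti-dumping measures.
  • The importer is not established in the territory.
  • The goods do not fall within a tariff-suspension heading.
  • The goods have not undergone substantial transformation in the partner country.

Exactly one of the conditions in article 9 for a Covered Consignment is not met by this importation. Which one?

article 5 — Tier II Importation: [a valid proof of origin accompanies the goods? yes] OR [the importer is established in the territory? no] → satisfied.
article 16 — Restricted Lot: [the importer is an authorised economic operator? no] OR [the goods are subject to anti-dumping measures? no] OR [the goods are for the importer's own use? yes] → satisfied.
article 2 — Controlled Entry: [Tier II Importation (article 5)? yes] AND [not a Restricted Lot (article 16)? no] → not satisfied.
article 4 — Senior Entry: [the importer is an authorised economic operator? no] OR [the goods fall within a tariff-suspension heading? no] → not satisfied.
article 7 — Tier VI Clearance: [the goods are for the importer's own use? yes] OR [Senior Entry (article 4)? no] → satisfied.
article 3 — Designated Importation: [Controlled Entry (article 2)? no] AND [not a Tier VI Clearance (article 7)? no] → not satisfied.
article 1 — Class-H Entry: [the goods originate in a preference-partner country? no] AND [the goods are intended for re-export? no] AND [the declaration was lodged electronically? no] → not satisfied.
article 13 — Tier II Clearance: [the goods are intended for re-export? no] OR [the goods have not undergone substantial transformation in the partner country? yes] → satisfied.
article 14 — Tier VI Lot: [Class-H Entry (article 1)? no] OR [not a Tier II Clearance (article 13)? no] → not satisfied.
article 15 — Supervised Goods: [the goods do not fall within a tariff-suspension heading? yes] AND [the goods do not originate in a preference-partner country? yes] AND [the goods are not subject to anti-dumping measures? yes] → satisfied.
article 10 — Authorised Declaration: [no valid proof of origin accompanies the goods? no] OR [the goods are not subject to anti-dumping measures? yes] → satisfied.
article 12 — Recognised Entry: [Supervised Goods (article 15)? yes] OR [not an Authorised Declaration (article 10)? no] → satisfied.
article 9 — Covered Consignment: [not a Designated Importation (article 3)? yes] AND [Tier VI Lot (article 14)? no] AND [Recognised Entry (article 12)? yes] → not satisfied.

Tier VI Lot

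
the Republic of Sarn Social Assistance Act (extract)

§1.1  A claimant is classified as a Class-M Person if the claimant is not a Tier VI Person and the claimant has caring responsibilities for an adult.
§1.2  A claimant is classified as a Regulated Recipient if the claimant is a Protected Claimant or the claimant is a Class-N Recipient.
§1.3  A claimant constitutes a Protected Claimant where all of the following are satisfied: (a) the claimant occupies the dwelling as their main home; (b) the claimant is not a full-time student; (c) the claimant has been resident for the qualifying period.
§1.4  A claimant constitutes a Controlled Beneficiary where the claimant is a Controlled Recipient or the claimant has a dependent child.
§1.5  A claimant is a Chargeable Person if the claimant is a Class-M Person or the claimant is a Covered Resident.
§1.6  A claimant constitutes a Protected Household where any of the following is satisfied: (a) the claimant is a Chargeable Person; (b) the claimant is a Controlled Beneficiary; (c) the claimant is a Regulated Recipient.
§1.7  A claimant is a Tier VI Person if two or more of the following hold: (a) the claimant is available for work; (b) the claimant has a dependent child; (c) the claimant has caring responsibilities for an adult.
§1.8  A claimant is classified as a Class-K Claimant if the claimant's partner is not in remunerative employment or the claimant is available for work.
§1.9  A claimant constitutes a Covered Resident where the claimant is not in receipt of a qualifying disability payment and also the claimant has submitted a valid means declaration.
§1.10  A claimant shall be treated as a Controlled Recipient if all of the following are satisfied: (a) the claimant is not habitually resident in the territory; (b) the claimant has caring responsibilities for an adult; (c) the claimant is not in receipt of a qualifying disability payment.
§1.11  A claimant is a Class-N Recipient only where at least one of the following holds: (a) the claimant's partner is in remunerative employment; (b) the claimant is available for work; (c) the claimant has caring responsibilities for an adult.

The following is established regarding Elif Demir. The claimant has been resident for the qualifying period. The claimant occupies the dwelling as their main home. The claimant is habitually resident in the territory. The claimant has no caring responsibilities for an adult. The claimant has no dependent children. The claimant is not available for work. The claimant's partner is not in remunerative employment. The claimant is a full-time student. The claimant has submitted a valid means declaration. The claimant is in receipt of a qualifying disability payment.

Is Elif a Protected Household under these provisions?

No

§1.7 — Tier VI Person: the claimant is available for work? no; the claimant has a dependent child? no; the claimant has caring responsibilities for an adult? no — 0 of 3 hold (need ≥2) → not satisfied.
§1.1 — Class-M Person: [not a Tier VI Person (§1.7)? yes] AND [the claimant has caring responsibilities for an adult? no] → not satisfied.
§1.9 — Covered Resident: [the claimant is not in receipt of a qualifying disability payment? no] AND [the claimant has submitted a valid means declaration? yes] → not satisfied.
§1.5 — Chargeable Person: [Class-M Person (§1.1)? no] OR [Covered Resident (§1.9)? no] → not satisfied.
§1.10 — Controlled Recipient: [the claimant is not habitually resident in the territory? no] AND [the claimant has caring responsibilities for an adult? no] AND [the claimant is not in receipt of a qualifying disability payment? no] → not satisfied.
§1.4 — Controlled Beneficiary: [Controlled Recipient (§1.10)? no] OR [the claimant has a dependent child? no] → not satisfied.
§1.3 — Protected Claimant: [the claimant occupies the dwelling as their main home? yes] AND [the claimant is not a full-time student? no] AND [the claimant has been resident for the qualifying period? yes] → not satisfied.
§1.11 — Class-N Recipient: [the claimant's partner is in remunerative employment? no] OR [the claimant is available for work? no] OR [the claimant has caring responsibilities for an adult? no] → not satisfied.
§1.2 — Regulated Recipient: [Protected Claimant (§1.3)? no] OR [Class-N Recipient (§1.11)? no] → not satisfied.
§1.6 — Protected Household: [Chargeable Person (§1.5)? no] OR [Controlled Beneficiary (§1.4)? no] OR [Regulated Recipient (§1.2)? no] → not satisfied.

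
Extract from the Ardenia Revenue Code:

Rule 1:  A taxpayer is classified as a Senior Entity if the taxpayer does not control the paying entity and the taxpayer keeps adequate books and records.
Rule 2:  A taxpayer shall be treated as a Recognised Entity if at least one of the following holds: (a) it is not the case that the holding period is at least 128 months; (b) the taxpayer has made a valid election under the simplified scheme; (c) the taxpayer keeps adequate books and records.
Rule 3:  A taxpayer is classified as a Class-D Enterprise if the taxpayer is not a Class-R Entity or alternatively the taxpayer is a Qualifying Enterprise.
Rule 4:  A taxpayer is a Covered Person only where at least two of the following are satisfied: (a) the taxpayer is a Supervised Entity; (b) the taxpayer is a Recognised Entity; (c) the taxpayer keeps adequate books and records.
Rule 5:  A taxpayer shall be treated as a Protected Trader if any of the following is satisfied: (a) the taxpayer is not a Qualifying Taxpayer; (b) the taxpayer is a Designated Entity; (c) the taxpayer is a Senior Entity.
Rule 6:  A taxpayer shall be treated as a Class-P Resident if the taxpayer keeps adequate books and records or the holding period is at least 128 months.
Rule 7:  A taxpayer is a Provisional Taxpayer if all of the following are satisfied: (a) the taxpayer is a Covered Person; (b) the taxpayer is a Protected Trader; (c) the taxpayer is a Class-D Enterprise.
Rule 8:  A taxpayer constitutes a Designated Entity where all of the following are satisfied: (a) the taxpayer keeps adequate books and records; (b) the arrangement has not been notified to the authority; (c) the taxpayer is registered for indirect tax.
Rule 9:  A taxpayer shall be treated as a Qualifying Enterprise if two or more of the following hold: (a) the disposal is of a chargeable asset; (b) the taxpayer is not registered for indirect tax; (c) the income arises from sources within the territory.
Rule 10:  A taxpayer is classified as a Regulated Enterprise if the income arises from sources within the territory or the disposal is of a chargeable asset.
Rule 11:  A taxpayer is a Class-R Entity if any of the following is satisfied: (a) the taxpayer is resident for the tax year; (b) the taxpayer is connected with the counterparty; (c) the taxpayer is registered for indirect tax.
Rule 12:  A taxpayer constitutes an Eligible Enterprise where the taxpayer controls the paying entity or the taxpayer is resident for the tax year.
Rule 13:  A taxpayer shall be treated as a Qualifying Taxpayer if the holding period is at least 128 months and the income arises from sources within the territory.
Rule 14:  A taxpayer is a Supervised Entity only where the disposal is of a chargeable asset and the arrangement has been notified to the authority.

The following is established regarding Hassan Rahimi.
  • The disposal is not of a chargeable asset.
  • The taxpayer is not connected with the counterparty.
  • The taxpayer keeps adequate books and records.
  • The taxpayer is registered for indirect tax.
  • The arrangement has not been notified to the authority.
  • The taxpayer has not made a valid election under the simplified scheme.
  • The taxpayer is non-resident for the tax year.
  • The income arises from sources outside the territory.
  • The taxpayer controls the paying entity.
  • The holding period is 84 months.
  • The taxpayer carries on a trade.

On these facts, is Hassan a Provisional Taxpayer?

No

Under rule 14: the disposal is of a chargeable asset? no; and the arrangement has been notified to the authority? no. So the taxpayer is not a Supervised Entity.
Under rule 2: holding period: 84 months ≥ 128 months? no, so negated condition yes; or the taxpayer has made a valid election under the simplified scheme? no; or the taxpayer keeps adequate books and records? yes. So the taxpayer is a Recognised Entity.
Under rule 4: Supervised Entity (rule 14)? no; Recognised Entity (rule 2)? yes; the taxpayer keeps adequate books and records? yes — 2 of 3 hold (need ≥2) → satisfied.
Under rule 13: holding period: 84 months ≥ 128 months? no; and the income arises from sources within the territory? no. So the taxpayer is not a Qualifying Taxpayer.
Under rule 8: the taxpayer keeps adequate books and records? yes; and the arrangement has not been notified to the authority? yes; and the taxpayer is registered for indirect tax? yes. So the taxpayer is a Designated Entity.
Under rule 1: the taxpayer does not control the paying entity? no; and the taxpayer keeps adequate books and records? yes. So the taxpayer is not a Senior Entity.
Under rule 5: not a Qualifying Taxpayer (rule 13)? yes; or Designated Entity (rule 8)? yes; or Senior Entity (rule 1)? no. So the taxpayer is a Protected Trader.
Under rule 11: the taxpayer is resident for the tax year? no; or the taxpayer is connected with the counterparty? no; or the taxpayer is registered for indirect tax? yes. So the taxpayer is a Class-R Entity.
Under rule 9: the disposal is of a chargeable asset? no; the taxpayer is not registered for indirect tax? no; the income arises from sources within the territory? no — 0 of 3 hold (need ≥2) → not satisfied.
Under rule 3: not a Class-R Entity (rule 11)? no; or Qualifying Enterprise (rule 9)? no. So the taxpayer is not a Class-D Enterprise.
Under rule 7: Covered Person (rule 4)? yes; and Protected Trader (rule 5)? yes; and Class-D Enterprise (rule 3)? no. So the taxpayer is not a Provisional Taxpayer.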